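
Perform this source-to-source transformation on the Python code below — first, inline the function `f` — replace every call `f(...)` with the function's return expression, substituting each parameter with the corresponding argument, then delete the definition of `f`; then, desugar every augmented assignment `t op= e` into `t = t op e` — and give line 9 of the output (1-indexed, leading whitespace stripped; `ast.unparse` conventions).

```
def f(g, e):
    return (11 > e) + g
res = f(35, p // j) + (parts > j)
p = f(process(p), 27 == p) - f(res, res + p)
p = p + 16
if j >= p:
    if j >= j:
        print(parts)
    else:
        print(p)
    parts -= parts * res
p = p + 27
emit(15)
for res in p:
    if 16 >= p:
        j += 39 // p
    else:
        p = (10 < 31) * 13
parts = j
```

parts = parts - parts * res

Transformed code:
res = (11 > p // j) + 35 + (parts > j)
p = (11 > (27 == p)) + process(p) - ((11 > res + p) + res)
p = p + 16
if j >= p:
    if j >= j:
        print(parts)
    else:
        print(p)
    parts = parts - parts * res
p = p + 27
emit(15)
for res in p:
    if 16 >= p:
        j = j + 39 // p
    else:
        p = (10 < 31) * 13
parts = j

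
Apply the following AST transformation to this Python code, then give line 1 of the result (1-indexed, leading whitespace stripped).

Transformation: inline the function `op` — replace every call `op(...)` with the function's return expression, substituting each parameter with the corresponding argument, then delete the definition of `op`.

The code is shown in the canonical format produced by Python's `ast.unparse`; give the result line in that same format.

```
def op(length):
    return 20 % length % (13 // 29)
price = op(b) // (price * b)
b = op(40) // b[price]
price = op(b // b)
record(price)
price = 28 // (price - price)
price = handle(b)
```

Transformed code:
price = 20 % b % (13 // 29) // (price * b)
b = 20 % 40 % (13 // 29) // b[price]
price = 20 % (b // b) % (13 // 29)
record(price)
price = 28 // (price - price)
price = handle(b)

price = 20 % b % (13 // 29) // (price * b)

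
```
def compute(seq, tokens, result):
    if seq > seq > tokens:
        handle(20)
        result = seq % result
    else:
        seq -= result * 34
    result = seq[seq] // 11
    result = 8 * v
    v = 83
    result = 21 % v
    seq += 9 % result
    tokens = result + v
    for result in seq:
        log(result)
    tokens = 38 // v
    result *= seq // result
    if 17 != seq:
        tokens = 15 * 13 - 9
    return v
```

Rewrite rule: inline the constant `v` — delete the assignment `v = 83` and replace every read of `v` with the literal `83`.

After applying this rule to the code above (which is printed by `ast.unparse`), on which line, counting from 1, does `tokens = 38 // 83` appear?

14

Transformed code:
def compute(seq, tokens, result):
    if seq > seq > tokens:
        handle(20)
        result = seq % result
    else:
        seq -= result * 34
    result = seq[seq] // 11
    result = 8 * 83
    result = 21 % 83
    seq += 9 % result
    tokens = result + 83
    for result in seq:
        log(result)
    tokens = 38 // 83
    result *= seq // result
    if 17 != seq:
        tokens = 15 * 13 - 9
    return 83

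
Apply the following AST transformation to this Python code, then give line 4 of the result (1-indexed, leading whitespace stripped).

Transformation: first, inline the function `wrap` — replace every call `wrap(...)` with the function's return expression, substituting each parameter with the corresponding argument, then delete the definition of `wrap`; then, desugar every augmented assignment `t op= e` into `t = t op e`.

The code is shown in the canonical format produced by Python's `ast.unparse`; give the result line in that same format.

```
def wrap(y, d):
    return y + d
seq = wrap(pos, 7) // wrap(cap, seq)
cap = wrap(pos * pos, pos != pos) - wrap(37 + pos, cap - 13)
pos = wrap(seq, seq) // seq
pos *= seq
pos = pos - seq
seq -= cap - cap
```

pos = pos * seq

Transformed code:
seq = (pos + 7) // (cap + seq)
cap = pos * pos + (pos != pos) - (37 + pos + (cap - 13))
pos = (seq + seq) // seq
pos = pos * seq
pos = pos - seq
seq = seq - (cap - cap)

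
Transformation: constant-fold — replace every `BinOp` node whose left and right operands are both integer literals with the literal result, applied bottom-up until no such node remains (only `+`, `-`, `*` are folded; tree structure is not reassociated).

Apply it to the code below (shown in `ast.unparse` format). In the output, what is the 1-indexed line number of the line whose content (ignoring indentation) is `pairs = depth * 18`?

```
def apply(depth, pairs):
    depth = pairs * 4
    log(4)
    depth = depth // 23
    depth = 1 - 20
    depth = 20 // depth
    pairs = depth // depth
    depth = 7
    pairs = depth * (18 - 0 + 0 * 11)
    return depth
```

9

Transformed code:
def apply(depth, pairs):
    depth = pairs * 4
    log(4)
    depth = depth // 23
    depth = -19
    depth = 20 // depth
    pairs = depth // depth
    depth = 7
    pairs = depth * 18
    return depth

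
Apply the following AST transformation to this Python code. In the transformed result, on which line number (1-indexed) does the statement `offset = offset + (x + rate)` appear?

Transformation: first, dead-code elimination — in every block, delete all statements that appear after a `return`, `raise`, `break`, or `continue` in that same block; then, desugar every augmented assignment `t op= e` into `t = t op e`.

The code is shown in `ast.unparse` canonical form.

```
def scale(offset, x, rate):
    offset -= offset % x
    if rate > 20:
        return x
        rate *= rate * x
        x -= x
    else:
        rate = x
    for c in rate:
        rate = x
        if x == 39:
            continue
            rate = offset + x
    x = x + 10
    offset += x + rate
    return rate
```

Transformed code:
def scale(offset, x, rate):
    offset = offset - offset % x
    if rate > 20:
        return x
    else:
        rate = x
    for c in rate:
        rate = x
        if x == 39:
            continue
    x = x + 10
    offset = offset + (x + rate)
    return rate

12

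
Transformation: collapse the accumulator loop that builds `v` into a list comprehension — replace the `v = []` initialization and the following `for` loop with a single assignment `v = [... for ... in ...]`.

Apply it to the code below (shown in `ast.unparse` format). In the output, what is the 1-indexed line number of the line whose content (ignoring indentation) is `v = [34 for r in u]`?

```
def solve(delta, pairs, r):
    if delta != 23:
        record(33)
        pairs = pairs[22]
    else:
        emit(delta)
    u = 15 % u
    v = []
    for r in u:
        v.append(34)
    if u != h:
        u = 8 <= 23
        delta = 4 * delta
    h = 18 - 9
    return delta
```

Transformed code:
def solve(delta, pairs, r):
    if delta != 23:
        record(33)
        pairs = pairs[22]
    else:
        emit(delta)
    u = 15 % u
    v = [34 for r in u]
    if u != h:
        u = 8 <= 23
        delta = 4 * delta
    h = 18 - 9
    return delta

8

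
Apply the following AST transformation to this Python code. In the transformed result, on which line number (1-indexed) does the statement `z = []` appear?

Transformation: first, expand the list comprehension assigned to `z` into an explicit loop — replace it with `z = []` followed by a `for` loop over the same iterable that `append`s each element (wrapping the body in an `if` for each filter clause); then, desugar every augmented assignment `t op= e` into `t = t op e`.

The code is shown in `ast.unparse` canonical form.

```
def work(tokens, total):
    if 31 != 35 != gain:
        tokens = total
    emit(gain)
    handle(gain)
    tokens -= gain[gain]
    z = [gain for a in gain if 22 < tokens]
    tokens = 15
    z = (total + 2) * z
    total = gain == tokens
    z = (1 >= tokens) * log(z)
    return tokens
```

7

Transformed code:
def work(tokens, total):
    if 31 != 35 != gain:
        tokens = total
    emit(gain)
    handle(gain)
    tokens = tokens - gain[gain]
    z = []
    for a in gain:
        if 22 < tokens:
            z.append(gain)
    tokens = 15
    z = (total + 2) * z
    total = gain == tokens
    z = (1 >= tokens) * log(z)
    return tokens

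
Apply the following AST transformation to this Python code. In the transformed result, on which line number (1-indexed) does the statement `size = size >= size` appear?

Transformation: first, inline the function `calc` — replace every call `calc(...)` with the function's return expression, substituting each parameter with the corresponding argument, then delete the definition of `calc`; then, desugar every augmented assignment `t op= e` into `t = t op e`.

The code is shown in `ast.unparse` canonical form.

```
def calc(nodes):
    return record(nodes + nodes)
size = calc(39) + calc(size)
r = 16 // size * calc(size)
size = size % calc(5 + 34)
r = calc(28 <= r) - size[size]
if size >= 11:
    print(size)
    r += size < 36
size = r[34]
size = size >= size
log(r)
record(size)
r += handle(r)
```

9

Transformed code:
size = record(39 + 39) + record(size + size)
r = 16 // size * record(size + size)
size = size % record(5 + 34 + (5 + 34))
r = record((28 <= r) + (28 <= r)) - size[size]
if size >= 11:
    print(size)
    r = r + (size < 36)
size = r[34]
size = size >= size
log(r)
record(size)
r = r + handle(r)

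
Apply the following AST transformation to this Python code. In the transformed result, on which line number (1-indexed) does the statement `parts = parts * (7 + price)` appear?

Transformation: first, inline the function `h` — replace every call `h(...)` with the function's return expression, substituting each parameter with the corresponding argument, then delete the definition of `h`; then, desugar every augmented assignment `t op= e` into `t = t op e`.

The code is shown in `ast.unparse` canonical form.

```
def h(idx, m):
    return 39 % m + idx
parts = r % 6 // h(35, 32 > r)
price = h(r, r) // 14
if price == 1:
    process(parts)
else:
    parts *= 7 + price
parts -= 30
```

Transformed code:
parts = r % 6 // (39 % (32 > r) + 35)
price = (39 % r + r) // 14
if price == 1:
    process(parts)
else:
    parts = parts * (7 + price)
parts = parts - 30

6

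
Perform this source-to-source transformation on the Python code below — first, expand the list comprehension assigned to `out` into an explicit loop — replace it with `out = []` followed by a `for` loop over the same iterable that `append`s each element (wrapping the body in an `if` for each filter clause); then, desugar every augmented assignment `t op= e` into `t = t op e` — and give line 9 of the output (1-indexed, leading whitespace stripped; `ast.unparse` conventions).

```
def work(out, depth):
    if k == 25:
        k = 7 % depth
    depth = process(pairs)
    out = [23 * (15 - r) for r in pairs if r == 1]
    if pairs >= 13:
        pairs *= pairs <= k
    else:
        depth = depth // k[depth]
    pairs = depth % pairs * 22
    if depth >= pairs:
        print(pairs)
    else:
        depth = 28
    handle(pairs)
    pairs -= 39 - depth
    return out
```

if pairs >= 13:

Transformed code:
def work(out, depth):
    if k == 25:
        k = 7 % depth
    depth = process(pairs)
    out = []
    for r in pairs:
        if r == 1:
            out.append(23 * (15 - r))
    if pairs >= 13:
        pairs = pairs * (pairs <= k)
    else:
        depth = depth // k[depth]
    pairs = depth % pairs * 22
    if depth >= pairs:
        print(pairs)
    else:
        depth = 28
    handle(pairs)
    pairs = pairs - (39 - depth)
    return out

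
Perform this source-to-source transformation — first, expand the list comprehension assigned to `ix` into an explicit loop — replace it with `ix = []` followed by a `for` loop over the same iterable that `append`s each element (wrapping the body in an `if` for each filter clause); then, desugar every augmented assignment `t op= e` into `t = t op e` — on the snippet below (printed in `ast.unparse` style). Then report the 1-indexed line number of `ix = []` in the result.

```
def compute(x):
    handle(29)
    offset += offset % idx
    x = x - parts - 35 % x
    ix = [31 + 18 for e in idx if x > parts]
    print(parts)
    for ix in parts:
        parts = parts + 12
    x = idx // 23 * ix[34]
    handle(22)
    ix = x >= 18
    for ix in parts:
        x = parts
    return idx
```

Transformed code:
def compute(x):
    handle(29)
    offset = offset + offset % idx
    x = x - parts - 35 % x
    ix = []
    for e in idx:
        if x > parts:
            ix.append(31 + 18)
    print(parts)
    for ix in parts:
        parts = parts + 12
    x = idx // 23 * ix[34]
    handle(22)
    ix = x >= 18
    for ix in parts:
        x = parts
    return idx

5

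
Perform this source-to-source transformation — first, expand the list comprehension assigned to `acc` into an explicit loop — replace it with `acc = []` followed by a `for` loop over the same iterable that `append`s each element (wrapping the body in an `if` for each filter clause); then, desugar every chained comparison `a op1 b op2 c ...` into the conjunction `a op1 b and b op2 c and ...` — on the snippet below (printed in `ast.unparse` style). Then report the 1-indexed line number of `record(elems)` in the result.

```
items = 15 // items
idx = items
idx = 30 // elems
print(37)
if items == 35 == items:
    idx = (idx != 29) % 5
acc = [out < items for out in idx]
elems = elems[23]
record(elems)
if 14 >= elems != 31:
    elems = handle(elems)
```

11

Transformed code:
items = 15 // items
idx = items
idx = 30 // elems
print(37)
if items == 35 and 35 == items:
    idx = (idx != 29) % 5
acc = []
for out in idx:
    acc.append(out < items)
elems = elems[23]
record(elems)
if 14 >= elems and elems != 31:
    elems = handle(elems)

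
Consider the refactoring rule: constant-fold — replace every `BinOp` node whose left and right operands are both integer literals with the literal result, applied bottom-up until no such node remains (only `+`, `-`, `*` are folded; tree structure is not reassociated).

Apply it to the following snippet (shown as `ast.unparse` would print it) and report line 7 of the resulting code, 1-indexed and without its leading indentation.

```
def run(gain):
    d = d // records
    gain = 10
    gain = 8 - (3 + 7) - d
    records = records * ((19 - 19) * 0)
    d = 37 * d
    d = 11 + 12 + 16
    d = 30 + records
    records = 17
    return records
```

Transformed code:
def run(gain):
    d = d // records
    gain = 10
    gain = -2 - d
    records = records * 0
    d = 37 * d
    d = 39
    d = 30 + records
    records = 17
    return records

d = 39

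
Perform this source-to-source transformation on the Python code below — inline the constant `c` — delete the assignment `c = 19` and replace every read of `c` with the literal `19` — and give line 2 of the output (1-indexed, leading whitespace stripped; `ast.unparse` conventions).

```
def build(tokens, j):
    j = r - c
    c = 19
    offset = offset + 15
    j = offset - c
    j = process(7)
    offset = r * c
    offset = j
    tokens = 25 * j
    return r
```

Transformed code:
def build(tokens, j):
    j = r - 19
    offset = offset + 15
    j = offset - 19
    j = process(7)
    offset = r * 19
    offset = j
    tokens = 25 * j
    return r

j = r - 19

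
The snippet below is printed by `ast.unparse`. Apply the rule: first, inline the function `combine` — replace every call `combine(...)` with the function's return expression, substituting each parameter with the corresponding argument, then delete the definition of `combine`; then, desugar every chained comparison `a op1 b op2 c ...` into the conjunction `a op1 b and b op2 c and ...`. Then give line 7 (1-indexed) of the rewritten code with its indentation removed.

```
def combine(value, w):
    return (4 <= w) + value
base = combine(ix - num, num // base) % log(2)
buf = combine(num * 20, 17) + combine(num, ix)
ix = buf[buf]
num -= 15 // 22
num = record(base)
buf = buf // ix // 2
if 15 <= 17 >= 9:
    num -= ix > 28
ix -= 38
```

if 15 <= 17 and 17 >= 9:

Transformed code:
base = ((4 <= num // base) + (ix - num)) % log(2)
buf = (4 <= 17) + num * 20 + ((4 <= ix) + num)
ix = buf[buf]
num -= 15 // 22
num = record(base)
buf = buf // ix // 2
if 15 <= 17 and 17 >= 9:
    num -= ix > 28
ix -= 38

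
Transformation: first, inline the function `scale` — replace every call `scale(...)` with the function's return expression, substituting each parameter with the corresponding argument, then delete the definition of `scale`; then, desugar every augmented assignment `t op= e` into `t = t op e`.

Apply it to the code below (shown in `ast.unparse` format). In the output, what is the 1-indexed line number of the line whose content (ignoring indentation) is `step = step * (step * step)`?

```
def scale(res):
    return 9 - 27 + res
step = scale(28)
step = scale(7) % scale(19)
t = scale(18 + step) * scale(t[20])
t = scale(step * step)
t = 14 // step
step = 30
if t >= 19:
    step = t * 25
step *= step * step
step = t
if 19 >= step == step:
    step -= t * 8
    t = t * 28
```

9

Transformed code:
step = 9 - 27 + 28
step = (9 - 27 + 7) % (9 - 27 + 19)
t = (9 - 27 + (18 + step)) * (9 - 27 + t[20])
t = 9 - 27 + step * step
t = 14 // step
step = 30
if t >= 19:
    step = t * 25
step = step * (step * step)
step = t
if 19 >= step == step:
    step = step - t * 8
    t = t * 28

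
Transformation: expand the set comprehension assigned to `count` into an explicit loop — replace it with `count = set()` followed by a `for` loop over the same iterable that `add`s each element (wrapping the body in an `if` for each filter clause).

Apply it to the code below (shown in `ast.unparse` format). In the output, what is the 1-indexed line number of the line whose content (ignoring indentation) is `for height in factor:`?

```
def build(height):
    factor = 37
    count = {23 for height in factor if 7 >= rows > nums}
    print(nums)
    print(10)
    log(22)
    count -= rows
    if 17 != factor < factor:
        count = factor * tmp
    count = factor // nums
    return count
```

4

Transformed code:
def build(height):
    factor = 37
    count = set()
    for height in factor:
        if 7 >= rows > nums:
            count.add(23)
    print(nums)
    print(10)
    log(22)
    count -= rows
    if 17 != factor < factor:
        count = factor * tmp
    count = factor // nums
    return count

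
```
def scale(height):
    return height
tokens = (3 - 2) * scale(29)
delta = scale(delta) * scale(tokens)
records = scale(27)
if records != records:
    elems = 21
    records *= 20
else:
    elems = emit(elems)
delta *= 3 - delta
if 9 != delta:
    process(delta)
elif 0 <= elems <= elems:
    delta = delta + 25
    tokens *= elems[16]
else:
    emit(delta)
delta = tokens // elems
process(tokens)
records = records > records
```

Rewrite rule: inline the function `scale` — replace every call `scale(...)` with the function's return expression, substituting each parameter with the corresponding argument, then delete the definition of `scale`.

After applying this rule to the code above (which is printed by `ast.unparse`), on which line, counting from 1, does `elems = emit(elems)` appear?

Transformed code:
tokens = (3 - 2) * 29
delta = delta * tokens
records = 27
if records != records:
    elems = 21
    records *= 20
else:
    elems = emit(elems)
delta *= 3 - delta
if 9 != delta:
    process(delta)
elif 0 <= elems <= elems:
    delta = delta + 25
    tokens *= elems[16]
else:
    emit(delta)
delta = tokens // elems
process(tokens)
records = records > records

8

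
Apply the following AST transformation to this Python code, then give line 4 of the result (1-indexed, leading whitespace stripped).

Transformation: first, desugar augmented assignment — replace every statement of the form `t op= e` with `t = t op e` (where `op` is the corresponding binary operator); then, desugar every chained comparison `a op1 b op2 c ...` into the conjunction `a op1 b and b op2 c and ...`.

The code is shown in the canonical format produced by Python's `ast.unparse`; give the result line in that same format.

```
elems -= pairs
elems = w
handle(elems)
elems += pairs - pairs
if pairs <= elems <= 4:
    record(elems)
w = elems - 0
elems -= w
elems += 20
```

elems = elems + (pairs - pairs)

Transformed code:
elems = elems - pairs
elems = w
handle(elems)
elems = elems + (pairs - pairs)
if pairs <= elems and elems <= 4:
    record(elems)
w = elems - 0
elems = elems - w
elems = elems + 20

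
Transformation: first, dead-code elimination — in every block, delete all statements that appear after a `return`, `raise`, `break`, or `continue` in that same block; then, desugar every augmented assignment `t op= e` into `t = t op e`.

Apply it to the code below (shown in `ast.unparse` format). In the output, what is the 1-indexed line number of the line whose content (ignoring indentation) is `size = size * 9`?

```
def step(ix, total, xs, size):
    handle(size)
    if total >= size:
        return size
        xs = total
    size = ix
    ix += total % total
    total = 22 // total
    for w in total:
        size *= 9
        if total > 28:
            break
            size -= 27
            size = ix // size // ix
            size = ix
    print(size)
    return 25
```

9

Transformed code:
def step(ix, total, xs, size):
    handle(size)
    if total >= size:
        return size
    size = ix
    ix = ix + total % total
    total = 22 // total
    for w in total:
        size = size * 9
        if total > 28:
            break
    print(size)
    return 25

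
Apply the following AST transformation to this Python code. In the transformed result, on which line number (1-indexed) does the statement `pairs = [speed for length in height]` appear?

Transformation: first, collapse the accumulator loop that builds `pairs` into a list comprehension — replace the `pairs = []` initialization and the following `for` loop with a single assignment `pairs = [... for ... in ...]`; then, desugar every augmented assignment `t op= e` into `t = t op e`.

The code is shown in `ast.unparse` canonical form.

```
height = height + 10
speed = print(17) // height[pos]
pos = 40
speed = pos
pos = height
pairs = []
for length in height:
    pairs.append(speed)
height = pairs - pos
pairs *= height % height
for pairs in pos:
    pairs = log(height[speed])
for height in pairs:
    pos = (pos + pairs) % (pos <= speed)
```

6

Transformed code:
height = height + 10
speed = print(17) // height[pos]
pos = 40
speed = pos
pos = height
pairs = [speed for length in height]
height = pairs - pos
pairs = pairs * (height % height)
for pairs in pos:
    pairs = log(height[speed])
for height in pairs:
    pos = (pos + pairs) % (pos <= speed)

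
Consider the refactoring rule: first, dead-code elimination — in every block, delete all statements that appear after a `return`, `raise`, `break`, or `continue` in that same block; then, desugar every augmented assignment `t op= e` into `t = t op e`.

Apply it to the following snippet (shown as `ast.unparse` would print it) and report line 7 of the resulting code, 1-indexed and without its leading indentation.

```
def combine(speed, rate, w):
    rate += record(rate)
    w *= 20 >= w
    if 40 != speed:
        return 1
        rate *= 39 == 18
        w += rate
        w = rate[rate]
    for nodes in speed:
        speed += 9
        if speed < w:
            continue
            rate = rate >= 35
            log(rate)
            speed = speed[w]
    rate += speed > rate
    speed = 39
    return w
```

Transformed code:
def combine(speed, rate, w):
    rate = rate + record(rate)
    w = w * (20 >= w)
    if 40 != speed:
        return 1
    for nodes in speed:
        speed = speed + 9
        if speed < w:
            continue
    rate = rate + (speed > rate)
    speed = 39
    return w

speed = speed + 9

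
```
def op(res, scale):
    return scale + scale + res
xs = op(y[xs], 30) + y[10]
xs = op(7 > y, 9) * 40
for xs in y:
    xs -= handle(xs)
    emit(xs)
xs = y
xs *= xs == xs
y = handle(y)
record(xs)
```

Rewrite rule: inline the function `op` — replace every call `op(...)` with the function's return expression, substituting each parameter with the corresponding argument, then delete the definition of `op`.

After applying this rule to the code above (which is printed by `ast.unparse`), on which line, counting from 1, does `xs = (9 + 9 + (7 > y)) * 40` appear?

2

Transformed code:
xs = 30 + 30 + y[xs] + y[10]
xs = (9 + 9 + (7 > y)) * 40
for xs in y:
    xs -= handle(xs)
    emit(xs)
xs = y
xs *= xs == xs
y = handle(y)
record(xs)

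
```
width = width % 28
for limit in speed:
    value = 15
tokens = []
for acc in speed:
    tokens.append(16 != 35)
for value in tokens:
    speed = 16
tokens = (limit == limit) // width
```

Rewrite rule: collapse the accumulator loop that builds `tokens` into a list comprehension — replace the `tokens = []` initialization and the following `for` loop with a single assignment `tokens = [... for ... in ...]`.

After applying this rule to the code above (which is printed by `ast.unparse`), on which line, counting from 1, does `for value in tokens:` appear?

5

Transformed code:
width = width % 28
for limit in speed:
    value = 15
tokens = [16 != 35 for acc in speed]
for value in tokens:
    speed = 16
tokens = (limit == limit) // width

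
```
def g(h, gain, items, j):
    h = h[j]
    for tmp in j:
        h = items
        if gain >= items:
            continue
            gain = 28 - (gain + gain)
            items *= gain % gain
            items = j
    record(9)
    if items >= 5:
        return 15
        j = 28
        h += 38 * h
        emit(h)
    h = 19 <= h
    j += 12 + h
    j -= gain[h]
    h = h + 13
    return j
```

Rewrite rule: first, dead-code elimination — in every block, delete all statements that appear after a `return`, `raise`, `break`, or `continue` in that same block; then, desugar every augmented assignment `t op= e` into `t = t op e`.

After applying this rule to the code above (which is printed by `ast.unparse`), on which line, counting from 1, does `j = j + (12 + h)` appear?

Transformed code:
def g(h, gain, items, j):
    h = h[j]
    for tmp in j:
        h = items
        if gain >= items:
            continue
    record(9)
    if items >= 5:
        return 15
    h = 19 <= h
    j = j + (12 + h)
    j = j - gain[h]
    h = h + 13
    return j

11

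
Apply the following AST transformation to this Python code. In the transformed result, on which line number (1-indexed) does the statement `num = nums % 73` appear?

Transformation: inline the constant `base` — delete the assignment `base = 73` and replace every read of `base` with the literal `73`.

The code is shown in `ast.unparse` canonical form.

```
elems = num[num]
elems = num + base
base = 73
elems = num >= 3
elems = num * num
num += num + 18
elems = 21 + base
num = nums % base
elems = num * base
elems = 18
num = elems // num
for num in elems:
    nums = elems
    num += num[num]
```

Transformed code:
elems = num[num]
elems = num + 73
elems = num >= 3
elems = num * num
num += num + 18
elems = 21 + 73
num = nums % 73
elems = num * 73
elems = 18
num = elems // num
for num in elems:
    nums = elems
    num += num[num]

7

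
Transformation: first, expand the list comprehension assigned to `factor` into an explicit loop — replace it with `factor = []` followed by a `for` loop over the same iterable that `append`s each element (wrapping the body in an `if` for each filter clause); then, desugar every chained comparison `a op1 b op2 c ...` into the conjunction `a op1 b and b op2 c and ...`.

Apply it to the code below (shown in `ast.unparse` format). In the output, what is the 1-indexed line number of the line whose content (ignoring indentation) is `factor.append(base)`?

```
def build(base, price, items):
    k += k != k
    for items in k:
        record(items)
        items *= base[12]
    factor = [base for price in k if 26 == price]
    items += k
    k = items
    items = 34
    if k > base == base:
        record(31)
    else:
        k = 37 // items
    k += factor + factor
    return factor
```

9

Transformed code:
def build(base, price, items):
    k += k != k
    for items in k:
        record(items)
        items *= base[12]
    factor = []
    for price in k:
        if 26 == price:
            factor.append(base)
    items += k
    k = items
    items = 34
    if k > base and base == base:
        record(31)
    else:
        k = 37 // items
    k += factor + factor
    return factor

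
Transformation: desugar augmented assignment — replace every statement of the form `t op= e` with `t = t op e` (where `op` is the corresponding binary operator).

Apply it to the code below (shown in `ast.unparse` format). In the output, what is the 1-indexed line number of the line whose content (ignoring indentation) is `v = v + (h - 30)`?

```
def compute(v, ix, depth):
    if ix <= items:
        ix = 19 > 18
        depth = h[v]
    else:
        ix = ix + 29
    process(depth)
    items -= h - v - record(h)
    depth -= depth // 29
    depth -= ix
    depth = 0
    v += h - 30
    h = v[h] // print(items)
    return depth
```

Transformed code:
def compute(v, ix, depth):
    if ix <= items:
        ix = 19 > 18
        depth = h[v]
    else:
        ix = ix + 29
    process(depth)
    items = items - (h - v - record(h))
    depth = depth - depth // 29
    depth = depth - ix
    depth = 0
    v = v + (h - 30)
    h = v[h] // print(items)
    return depth

12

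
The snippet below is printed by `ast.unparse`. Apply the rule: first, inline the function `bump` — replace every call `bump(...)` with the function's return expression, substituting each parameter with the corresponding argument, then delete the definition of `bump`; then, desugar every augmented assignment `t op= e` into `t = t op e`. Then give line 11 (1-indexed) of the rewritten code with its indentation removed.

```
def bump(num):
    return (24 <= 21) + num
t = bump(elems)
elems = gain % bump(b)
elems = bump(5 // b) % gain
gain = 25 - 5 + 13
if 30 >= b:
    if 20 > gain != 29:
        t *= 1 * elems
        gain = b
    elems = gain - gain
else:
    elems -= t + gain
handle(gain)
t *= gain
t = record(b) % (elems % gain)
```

elems = elems - (t + gain)

Transformed code:
t = (24 <= 21) + elems
elems = gain % ((24 <= 21) + b)
elems = ((24 <= 21) + 5 // b) % gain
gain = 25 - 5 + 13
if 30 >= b:
    if 20 > gain != 29:
        t = t * (1 * elems)
        gain = b
    elems = gain - gain
else:
    elems = elems - (t + gain)
handle(gain)
t = t * gain
t = record(b) % (elems % gain)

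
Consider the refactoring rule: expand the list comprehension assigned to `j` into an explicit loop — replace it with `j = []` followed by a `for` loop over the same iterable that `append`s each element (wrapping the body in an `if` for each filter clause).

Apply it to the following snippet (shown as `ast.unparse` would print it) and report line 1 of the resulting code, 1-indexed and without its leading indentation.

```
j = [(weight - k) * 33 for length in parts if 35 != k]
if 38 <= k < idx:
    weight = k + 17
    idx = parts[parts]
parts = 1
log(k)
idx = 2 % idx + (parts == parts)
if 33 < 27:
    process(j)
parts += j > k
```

Transformed code:
j = []
for length in parts:
    if 35 != k:
        j.append((weight - k) * 33)
if 38 <= k < idx:
    weight = k + 17
    idx = parts[parts]
parts = 1
log(k)
idx = 2 % idx + (parts == parts)
if 33 < 27:
    process(j)
parts += j > k

j = []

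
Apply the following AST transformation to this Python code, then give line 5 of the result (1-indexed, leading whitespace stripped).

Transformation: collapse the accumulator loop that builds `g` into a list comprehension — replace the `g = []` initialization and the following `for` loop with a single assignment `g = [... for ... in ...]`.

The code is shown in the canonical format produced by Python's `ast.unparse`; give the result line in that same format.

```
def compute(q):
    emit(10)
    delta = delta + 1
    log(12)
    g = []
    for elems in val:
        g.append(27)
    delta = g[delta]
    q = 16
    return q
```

g = [27 for elems in val]

Transformed code:
def compute(q):
    emit(10)
    delta = delta + 1
    log(12)
    g = [27 for elems in val]
    delta = g[delta]
    q = 16
    return q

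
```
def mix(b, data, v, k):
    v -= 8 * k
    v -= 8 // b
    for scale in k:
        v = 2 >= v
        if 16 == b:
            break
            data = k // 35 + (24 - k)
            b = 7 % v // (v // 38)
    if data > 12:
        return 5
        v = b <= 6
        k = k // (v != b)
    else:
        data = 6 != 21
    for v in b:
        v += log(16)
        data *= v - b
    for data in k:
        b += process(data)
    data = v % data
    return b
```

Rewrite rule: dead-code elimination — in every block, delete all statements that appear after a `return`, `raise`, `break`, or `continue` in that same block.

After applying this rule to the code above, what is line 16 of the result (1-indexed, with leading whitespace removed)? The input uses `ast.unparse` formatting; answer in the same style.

b += process(data)

Transformed code:
def mix(b, data, v, k):
    v -= 8 * k
    v -= 8 // b
    for scale in k:
        v = 2 >= v
        if 16 == b:
            break
    if data > 12:
        return 5
    else:
        data = 6 != 21
    for v in b:
        v += log(16)
        data *= v - b
    for data in k:
        b += process(data)
    data = v % data
    return b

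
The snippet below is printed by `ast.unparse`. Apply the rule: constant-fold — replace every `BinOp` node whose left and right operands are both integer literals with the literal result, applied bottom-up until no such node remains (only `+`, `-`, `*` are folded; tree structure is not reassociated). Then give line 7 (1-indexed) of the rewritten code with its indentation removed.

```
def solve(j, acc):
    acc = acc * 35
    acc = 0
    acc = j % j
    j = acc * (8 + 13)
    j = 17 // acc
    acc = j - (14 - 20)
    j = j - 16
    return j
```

Transformed code:
def solve(j, acc):
    acc = acc * 35
    acc = 0
    acc = j % j
    j = acc * 21
    j = 17 // acc
    acc = j - -6
    j = j - 16
    return j

acc = j - -6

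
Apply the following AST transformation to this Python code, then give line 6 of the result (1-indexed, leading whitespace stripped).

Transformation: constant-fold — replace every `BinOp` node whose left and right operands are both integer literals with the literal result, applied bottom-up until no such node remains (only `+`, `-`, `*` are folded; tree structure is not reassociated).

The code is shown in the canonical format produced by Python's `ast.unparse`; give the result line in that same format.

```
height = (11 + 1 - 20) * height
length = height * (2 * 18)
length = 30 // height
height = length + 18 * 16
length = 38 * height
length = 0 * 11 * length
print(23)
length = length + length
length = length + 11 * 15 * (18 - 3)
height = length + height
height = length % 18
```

Transformed code:
height = -8 * height
length = height * 36
length = 30 // height
height = length + 288
length = 38 * height
length = 0 * length
print(23)
length = length + length
length = length + 2475
height = length + height
height = length % 18

length = 0 * length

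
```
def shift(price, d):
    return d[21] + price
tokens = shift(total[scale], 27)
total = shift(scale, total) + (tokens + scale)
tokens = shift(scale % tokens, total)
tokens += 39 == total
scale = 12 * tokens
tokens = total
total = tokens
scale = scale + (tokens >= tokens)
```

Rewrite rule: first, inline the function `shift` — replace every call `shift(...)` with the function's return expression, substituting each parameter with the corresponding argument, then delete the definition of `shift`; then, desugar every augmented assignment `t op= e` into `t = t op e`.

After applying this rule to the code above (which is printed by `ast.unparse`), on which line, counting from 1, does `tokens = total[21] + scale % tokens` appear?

3

Transformed code:
tokens = 27[21] + total[scale]
total = total[21] + scale + (tokens + scale)
tokens = total[21] + scale % tokens
tokens = tokens + (39 == total)
scale = 12 * tokens
tokens = total
total = tokens
scale = scale + (tokens >= tokens)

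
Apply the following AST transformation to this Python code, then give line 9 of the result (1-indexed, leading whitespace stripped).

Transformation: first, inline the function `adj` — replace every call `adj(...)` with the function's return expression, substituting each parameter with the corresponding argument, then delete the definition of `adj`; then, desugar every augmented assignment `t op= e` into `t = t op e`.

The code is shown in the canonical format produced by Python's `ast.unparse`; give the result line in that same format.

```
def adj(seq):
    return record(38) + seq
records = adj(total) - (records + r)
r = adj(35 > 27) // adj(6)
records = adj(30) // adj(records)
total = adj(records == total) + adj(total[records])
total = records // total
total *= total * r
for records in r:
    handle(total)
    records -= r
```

Transformed code:
records = record(38) + total - (records + r)
r = (record(38) + (35 > 27)) // (record(38) + 6)
records = (record(38) + 30) // (record(38) + records)
total = record(38) + (records == total) + (record(38) + total[records])
total = records // total
total = total * (total * r)
for records in r:
    handle(total)
    records = records - r

records = records - r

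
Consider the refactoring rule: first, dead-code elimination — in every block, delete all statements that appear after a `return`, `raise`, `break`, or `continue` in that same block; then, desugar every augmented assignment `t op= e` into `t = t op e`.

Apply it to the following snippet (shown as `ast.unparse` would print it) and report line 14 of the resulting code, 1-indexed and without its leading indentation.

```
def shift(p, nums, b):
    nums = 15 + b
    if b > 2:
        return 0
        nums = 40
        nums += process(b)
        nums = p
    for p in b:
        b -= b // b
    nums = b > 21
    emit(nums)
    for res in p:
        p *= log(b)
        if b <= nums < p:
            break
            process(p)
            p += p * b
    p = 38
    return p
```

return p

Transformed code:
def shift(p, nums, b):
    nums = 15 + b
    if b > 2:
        return 0
    for p in b:
        b = b - b // b
    nums = b > 21
    emit(nums)
    for res in p:
        p = p * log(b)
        if b <= nums < p:
            break
    p = 38
    return p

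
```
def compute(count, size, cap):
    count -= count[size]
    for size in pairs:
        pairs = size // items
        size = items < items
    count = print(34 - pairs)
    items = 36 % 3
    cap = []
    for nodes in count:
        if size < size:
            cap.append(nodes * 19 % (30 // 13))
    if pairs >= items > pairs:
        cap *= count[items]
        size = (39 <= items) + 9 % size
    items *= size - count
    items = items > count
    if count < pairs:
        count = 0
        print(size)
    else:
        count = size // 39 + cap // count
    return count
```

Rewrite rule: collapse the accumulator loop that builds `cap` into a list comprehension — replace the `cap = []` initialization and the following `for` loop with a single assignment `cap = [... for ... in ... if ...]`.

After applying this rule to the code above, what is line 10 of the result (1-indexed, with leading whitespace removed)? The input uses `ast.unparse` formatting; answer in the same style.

Transformed code:
def compute(count, size, cap):
    count -= count[size]
    for size in pairs:
        pairs = size // items
        size = items < items
    count = print(34 - pairs)
    items = 36 % 3
    cap = [nodes * 19 % (30 // 13) for nodes in count if size < size]
    if pairs >= items > pairs:
        cap *= count[items]
        size = (39 <= items) + 9 % size
    items *= size - count
    items = items > count
    if count < pairs:
        count = 0
        print(size)
    else:
        count = size // 39 + cap // count
    return count

cap *= count[items]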